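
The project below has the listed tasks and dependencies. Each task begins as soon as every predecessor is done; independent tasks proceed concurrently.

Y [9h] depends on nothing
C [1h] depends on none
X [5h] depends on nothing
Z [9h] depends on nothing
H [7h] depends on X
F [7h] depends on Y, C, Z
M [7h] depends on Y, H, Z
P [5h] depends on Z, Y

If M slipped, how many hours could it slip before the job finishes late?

0

The longest chain is X→H→M = 5+7+7 = 19; overall finish 19 hours.
Longest path through M: 19 hours (earliest finish 19, latest finish 19).
So M can slip 19 − 19 = 0 hours.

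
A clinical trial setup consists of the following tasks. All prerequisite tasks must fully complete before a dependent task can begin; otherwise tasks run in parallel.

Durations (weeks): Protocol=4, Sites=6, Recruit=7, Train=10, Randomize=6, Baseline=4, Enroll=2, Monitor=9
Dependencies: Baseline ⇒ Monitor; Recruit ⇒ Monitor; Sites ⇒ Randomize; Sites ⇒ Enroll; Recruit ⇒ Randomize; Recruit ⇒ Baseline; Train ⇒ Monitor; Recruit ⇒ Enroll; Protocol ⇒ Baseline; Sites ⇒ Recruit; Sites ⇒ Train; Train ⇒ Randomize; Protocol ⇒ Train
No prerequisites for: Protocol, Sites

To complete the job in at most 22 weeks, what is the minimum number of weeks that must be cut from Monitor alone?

4

Current finish: 26 weeks; target: 22.
Monitor is on every critical path, so each week cut from Monitor cuts the finish by one (this holds down to a finish of 22).
Need 26 − 22 = 4 weeks off Monitor → Monitor becomes 5 weeks, finish becomes 22.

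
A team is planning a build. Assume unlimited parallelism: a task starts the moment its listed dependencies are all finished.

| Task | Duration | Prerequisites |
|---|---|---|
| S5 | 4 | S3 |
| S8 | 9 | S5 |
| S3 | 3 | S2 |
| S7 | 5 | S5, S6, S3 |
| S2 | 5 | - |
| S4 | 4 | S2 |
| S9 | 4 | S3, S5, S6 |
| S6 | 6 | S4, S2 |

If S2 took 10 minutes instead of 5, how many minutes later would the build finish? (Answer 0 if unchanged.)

Actual critical path: S2→S3→S5→S8 = 5+3+4+9 = 21 ⇒ 21 minutes.
S2 is on the critical path; changing it to 10 makes that path 26 minutes.
That remains the longest chain; total 26 minutes.
Change in finish: 26 − 21 = +5 minutes.

5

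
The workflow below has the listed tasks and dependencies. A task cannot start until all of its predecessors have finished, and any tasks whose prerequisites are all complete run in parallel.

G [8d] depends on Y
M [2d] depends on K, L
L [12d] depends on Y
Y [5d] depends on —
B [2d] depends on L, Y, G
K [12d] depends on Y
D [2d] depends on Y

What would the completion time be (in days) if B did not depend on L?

19

Before: longest chain Y→K→M = 5+12+2 = 19, finish 19.
Without L→B, B's earliest start moves from 17 to 13.
The longest chain is now Y→K→M = 5+12+2 = 19, so the workflow takes 19 days.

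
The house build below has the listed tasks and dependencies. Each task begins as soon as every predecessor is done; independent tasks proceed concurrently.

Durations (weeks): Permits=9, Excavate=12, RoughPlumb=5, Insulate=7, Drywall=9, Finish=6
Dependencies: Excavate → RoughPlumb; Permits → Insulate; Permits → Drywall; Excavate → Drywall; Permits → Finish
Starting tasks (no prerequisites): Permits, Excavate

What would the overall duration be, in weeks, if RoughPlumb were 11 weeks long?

23

Critical path before the change: Excavate→Drywall = 12+9 = 21 giving 21 weeks.
The longest path through RoughPlumb is only 17 weeks, so RoughPlumb has float 4.
The binding chain switches to Excavate→RoughPlumb = 12+11 = 23; finish 23 weeks.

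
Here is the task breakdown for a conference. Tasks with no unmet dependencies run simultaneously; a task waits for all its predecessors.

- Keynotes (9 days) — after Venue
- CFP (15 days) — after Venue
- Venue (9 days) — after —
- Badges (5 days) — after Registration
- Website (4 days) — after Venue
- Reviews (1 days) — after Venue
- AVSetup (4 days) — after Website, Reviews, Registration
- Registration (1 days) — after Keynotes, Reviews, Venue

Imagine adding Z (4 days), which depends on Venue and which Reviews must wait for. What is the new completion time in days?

Originally the plan takes 24 days.
With Z inserted, Reviews now waits for max(Venue, Z).
New critical path: Venue→CFP = 9+15 = 24 ⇒ 24 days.

24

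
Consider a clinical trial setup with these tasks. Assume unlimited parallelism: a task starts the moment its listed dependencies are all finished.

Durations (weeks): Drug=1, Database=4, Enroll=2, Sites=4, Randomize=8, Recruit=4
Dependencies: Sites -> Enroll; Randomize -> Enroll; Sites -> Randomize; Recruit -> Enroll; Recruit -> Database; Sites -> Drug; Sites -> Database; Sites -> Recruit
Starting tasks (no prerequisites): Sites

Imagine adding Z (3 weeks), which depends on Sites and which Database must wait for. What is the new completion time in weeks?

Originally the job takes 14 weeks.
With Z inserted, Database now waits for max(Recruit, Sites, Z).
New critical path: Sites→Randomize→Enroll = 4+8+2 = 14 ⇒ 14 weeks.

14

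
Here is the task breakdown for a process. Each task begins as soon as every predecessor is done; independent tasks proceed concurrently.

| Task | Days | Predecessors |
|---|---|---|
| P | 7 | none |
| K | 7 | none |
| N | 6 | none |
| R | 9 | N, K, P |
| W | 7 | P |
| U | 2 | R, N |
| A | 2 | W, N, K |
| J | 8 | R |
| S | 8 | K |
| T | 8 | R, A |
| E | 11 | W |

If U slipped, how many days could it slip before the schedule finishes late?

Critical path: P→W→E = 7+7+11 = 25, so the finish is 25 days.
Longest path through U: 18 days (earliest finish 18, latest finish 25).
So U can slip 25 − 18 = 7 days.

7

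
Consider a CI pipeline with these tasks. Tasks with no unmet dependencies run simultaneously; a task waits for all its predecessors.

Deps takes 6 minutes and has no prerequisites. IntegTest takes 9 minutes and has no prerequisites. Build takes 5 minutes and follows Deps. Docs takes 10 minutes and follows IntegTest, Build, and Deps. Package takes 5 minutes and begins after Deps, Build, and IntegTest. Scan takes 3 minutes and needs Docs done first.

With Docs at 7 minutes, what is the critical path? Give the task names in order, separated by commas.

As given, the longest chain is Deps→Build→Docs→Scan = 6+5+10+3 = 24, so the finish is 24 minutes.
Docs is on the critical path; changing it to 7 makes that path 21 minutes.
No other chain overtakes it, so the finish is 21 minutes.

Deps, Build, Docs, Scan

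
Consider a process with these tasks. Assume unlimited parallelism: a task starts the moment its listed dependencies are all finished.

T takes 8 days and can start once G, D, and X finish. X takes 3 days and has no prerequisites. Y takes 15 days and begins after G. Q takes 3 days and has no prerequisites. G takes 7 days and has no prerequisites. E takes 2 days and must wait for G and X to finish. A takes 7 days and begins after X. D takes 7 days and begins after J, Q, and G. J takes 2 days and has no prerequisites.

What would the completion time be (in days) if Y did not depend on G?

With the dependency in place, G→D→T = 7+7+8 = 22 sets the finish at 22 days.
Without G→Y, Y's earliest start moves from 7 to 0.
After: G→D→T = 7+7+8 = 22 → 22 days.

22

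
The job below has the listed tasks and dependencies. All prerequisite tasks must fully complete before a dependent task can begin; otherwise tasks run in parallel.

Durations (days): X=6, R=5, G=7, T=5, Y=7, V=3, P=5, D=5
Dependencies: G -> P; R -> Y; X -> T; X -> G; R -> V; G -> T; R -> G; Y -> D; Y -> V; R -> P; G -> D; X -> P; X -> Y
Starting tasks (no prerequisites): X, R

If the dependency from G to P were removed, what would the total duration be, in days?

Before: longest chain X→G→T = 6+7+5 = 18, finish 18.
Without G→P, P's earliest start moves from 13 to 6.
After: X→G→T = 6+7+5 = 18 → 18 days.

18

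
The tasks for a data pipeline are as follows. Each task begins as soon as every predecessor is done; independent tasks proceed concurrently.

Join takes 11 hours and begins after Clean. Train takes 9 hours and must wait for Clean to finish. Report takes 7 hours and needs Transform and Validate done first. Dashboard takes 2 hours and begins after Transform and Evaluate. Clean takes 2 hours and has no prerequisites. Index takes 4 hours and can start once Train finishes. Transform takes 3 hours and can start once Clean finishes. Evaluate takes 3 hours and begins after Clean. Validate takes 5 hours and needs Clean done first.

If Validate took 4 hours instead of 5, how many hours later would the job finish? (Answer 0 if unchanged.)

Baseline: Clean→Train→Index = 2+9+4 = 15 → 15 hours.
The longest path through Validate is only 14 hours, so Validate has float 1.
The critical path is still Clean→Train→Index; finish is now 15 hours.
Change in finish: 15 − 15 = +0 hours.

0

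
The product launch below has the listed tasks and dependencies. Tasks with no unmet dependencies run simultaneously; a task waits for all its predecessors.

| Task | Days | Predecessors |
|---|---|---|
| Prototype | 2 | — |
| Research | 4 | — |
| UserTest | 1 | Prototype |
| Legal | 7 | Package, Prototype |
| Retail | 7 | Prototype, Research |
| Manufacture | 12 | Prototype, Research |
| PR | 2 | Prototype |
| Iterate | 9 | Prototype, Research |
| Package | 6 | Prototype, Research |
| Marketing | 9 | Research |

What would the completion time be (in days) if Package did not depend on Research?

16

With the dependency in place, Research→Package→Legal = 4+6+7 = 17 sets the finish at 17 days.
Without Research→Package, Package's earliest start moves from 4 to 2.
After: Research→Manufacture = 4+12 = 16 → 16 days.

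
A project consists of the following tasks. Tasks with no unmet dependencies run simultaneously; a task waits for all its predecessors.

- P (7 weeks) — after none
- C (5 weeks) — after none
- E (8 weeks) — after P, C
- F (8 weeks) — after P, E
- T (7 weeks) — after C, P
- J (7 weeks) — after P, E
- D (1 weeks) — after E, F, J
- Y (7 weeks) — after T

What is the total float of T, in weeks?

P→E→F→D = 7+8+8+1 = 24 sets the makespan at 24 weeks.
The longest chain containing T totals 21 weeks.
So T can slip 17 − 14 = 3 weeks.

3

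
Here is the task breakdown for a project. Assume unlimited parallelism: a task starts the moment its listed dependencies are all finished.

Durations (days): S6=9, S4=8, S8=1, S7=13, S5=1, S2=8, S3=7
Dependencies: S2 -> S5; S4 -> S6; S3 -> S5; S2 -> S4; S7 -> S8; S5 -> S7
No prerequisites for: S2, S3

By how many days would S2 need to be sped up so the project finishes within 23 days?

2

Current finish: 25 days; target: 23.
S2 is on every critical path, so each day cut from S2 cuts the finish by one (this holds down to a finish of 22).
Need 25 − 23 = 2 days off S2 → S2 becomes 6 days, finish becomes 23.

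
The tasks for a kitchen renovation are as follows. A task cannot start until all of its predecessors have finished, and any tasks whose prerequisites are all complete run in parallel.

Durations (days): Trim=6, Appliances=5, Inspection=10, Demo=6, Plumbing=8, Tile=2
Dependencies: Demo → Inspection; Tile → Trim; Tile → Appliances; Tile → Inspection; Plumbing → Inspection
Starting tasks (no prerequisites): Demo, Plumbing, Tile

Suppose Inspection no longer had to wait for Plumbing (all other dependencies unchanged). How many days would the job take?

With the dependency in place, Plumbing→Inspection = 8+10 = 18 sets the finish at 18 days.
Without Plumbing→Inspection, Inspection's earliest start moves from 8 to 6.
The longest chain is now Demo→Inspection = 6+10 = 16, so the job takes 16 days.

16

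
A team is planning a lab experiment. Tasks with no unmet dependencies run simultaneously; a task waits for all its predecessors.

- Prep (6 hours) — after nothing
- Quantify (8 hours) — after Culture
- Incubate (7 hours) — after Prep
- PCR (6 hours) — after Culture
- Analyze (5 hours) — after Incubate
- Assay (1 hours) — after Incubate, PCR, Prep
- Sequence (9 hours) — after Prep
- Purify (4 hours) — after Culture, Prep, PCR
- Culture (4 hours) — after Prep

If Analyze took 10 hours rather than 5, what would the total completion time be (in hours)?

The binding path is Prep→Culture→PCR→Purify = 6+4+6+4 = 20; finish at 20 hours.
The longest path through Analyze is only 18 hours, so Analyze has float 2.
New critical path: Prep→Incubate→Analyze = 6+7+10 = 23 ⇒ 23 hours.

23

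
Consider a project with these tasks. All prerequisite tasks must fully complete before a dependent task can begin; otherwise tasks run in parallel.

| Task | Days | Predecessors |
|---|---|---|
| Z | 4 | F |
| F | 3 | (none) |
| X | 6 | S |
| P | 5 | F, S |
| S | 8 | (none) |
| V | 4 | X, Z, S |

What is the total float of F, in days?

7

S→X→V = 8+6+4 = 18 sets the makespan at 18 days.
Longest path through F: 11 days (earliest finish 3, latest finish 10).
Float = 18 − 11 = 7.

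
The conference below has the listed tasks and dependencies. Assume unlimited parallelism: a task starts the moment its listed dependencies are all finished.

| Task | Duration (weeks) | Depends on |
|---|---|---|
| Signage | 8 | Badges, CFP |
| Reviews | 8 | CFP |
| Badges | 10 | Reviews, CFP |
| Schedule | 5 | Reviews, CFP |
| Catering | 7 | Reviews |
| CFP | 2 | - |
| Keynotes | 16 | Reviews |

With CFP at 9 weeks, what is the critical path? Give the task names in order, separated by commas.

CFP, Reviews, Badges, Signage

Baseline: CFP→Reviews→Badges→Signage = 2+8+10+8 = 28 → 28 weeks.
CFP is on the critical path; changing it to 9 makes that path 35 weeks.
The critical path is still CFP→Reviews→Badges→Signage; finish is now 35 weeks.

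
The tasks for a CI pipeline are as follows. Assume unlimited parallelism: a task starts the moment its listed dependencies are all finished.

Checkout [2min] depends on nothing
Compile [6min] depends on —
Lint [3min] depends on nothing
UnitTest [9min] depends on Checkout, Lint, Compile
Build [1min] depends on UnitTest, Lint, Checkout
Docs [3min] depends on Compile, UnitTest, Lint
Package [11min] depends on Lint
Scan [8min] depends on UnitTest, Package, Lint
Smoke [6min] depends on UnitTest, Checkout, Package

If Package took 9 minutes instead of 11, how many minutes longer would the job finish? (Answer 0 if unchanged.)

0

As given, the longest chain is Compile→UnitTest→Scan = 6+9+8 = 23, so the finish is 23 minutes.
Package has 1 minute of float (longest path through it is 22).
The critical path is still Compile→UnitTest→Scan; finish is now 23 minutes.
Change in finish: 23 − 23 = +0 minutes.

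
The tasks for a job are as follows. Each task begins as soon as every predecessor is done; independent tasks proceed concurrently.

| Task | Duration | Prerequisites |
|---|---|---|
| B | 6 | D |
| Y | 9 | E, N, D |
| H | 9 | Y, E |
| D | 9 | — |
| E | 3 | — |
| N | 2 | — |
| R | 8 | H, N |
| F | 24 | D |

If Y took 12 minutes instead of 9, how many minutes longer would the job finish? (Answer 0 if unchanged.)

As given, the longest chain is D→Y→H→R = 9+9+9+8 = 35, so the finish is 35 minutes.
Since Y is critical, the +3 change carries straight to that chain (now 38 minutes).
That remains the longest chain; total 38 minutes.
Change in finish: 38 − 35 = +3 minutes.

3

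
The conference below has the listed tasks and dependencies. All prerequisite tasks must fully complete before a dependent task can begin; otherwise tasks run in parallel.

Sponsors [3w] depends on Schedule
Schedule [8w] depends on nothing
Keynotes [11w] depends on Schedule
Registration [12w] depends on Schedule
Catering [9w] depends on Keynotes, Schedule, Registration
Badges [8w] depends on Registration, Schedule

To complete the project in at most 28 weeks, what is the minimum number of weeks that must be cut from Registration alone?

Current finish: 29 weeks; target: 28.
Registration is on every critical path, so each week cut from Registration cuts the finish by one (this holds down to a finish of 28).
Need 29 − 28 = 1 week off Registration → Registration becomes 11 weeks, finish becomes 28.

1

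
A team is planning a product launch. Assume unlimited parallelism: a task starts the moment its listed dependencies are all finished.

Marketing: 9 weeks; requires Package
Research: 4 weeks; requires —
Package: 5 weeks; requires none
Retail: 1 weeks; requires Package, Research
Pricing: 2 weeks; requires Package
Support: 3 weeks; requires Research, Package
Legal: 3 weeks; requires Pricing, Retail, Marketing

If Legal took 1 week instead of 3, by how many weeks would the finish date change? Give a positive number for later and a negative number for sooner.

-2

The binding path is Package→Marketing→Legal = 5+9+3 = 17; finish at 17 weeks.
Legal is on the critical path; changing it to 1 makes that path 15 weeks.
No other chain overtakes it, so the finish is 15 weeks.
Change in finish: 15 − 17 = -2 weeks.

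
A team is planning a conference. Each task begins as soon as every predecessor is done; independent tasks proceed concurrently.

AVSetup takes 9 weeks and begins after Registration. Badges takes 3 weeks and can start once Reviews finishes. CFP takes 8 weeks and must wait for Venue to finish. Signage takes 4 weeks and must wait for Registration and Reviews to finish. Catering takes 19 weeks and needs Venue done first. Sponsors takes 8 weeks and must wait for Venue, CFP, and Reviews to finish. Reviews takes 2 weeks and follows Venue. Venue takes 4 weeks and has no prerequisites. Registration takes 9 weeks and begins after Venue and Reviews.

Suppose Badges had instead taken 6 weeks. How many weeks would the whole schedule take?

24

Baseline: Venue→Reviews→Registration→AVSetup = 4+2+9+9 = 24 → 24 weeks.
Badges has 15 weeks of float (longest path through it is 9).
The critical path is still Venue→Reviews→Registration→AVSetup; finish is now 24 weeks.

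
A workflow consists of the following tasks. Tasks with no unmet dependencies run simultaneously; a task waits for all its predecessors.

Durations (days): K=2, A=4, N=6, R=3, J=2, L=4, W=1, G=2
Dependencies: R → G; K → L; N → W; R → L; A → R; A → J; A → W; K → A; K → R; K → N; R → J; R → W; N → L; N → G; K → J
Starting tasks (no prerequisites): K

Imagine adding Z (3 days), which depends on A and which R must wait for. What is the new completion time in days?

16

Originally the project takes 13 days.
With Z inserted, R now waits for max(A, K, Z).
New critical path: K→A→Z→R→L = 2+4+3+3+4 = 16 ⇒ 16 days.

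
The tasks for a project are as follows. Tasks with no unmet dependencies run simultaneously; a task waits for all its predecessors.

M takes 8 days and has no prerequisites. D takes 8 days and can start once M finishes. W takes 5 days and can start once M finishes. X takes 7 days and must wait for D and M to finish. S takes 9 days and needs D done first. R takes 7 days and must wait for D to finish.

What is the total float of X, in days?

2

M→D→S = 8+8+9 = 25 sets the makespan at 25 days.
X finishes as early as 23 and must finish by 25.
Float = 25 − 23 = 2.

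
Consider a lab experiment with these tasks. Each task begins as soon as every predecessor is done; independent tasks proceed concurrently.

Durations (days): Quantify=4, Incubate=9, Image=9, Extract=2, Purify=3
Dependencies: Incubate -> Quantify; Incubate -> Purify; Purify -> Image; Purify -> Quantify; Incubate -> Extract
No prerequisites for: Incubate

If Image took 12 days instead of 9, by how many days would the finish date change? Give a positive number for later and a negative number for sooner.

3

Actual critical path: Incubate→Purify→Image = 9+3+9 = 21 ⇒ 21 days.
Image is on the critical path; changing it to 12 makes that path 24 days.
No other chain overtakes it, so the finish is 24 days.
Change in finish: 24 − 21 = +3 days.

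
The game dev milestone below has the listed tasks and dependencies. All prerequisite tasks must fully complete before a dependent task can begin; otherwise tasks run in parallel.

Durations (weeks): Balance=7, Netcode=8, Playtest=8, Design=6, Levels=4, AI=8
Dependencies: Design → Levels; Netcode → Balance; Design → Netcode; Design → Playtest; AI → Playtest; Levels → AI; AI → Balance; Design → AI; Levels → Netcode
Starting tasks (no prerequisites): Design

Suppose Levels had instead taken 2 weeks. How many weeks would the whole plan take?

24

Actual critical path: Design→Levels→AI→Playtest = 6+4+8+8 = 26 ⇒ 26 weeks.
Levels lies on that path, so at 2 weeks the path becomes 24 weeks.
That remains the longest chain; total 24 weeks.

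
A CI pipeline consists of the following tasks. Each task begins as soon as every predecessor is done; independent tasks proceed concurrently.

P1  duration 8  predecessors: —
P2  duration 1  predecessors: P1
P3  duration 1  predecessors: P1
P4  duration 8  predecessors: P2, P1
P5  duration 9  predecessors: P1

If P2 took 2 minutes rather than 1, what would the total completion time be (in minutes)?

18

As given, the longest chain is P1→P2→P4 = 8+1+8 = 17, so the finish is 17 minutes.
P2 is on the critical path; changing it to 2 makes that path 18 minutes.
That remains the longest chain; total 18 minutes.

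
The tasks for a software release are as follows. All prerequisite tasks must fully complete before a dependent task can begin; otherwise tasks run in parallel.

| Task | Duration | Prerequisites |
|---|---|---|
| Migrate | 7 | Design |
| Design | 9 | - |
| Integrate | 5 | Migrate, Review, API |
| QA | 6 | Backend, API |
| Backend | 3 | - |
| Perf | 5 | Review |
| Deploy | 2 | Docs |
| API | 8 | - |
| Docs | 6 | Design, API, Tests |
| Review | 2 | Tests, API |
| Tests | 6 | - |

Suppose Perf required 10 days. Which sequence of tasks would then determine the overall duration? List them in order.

As given, the longest chain is Design→Migrate→Integrate = 9+7+5 = 21, so the finish is 21 days.
Perf is off the critical path — its longest chain is 15 days, giving 6 of slack.
The critical path is still Design→Migrate→Integrate; finish is now 21 days.

Design, Migrate, Integrate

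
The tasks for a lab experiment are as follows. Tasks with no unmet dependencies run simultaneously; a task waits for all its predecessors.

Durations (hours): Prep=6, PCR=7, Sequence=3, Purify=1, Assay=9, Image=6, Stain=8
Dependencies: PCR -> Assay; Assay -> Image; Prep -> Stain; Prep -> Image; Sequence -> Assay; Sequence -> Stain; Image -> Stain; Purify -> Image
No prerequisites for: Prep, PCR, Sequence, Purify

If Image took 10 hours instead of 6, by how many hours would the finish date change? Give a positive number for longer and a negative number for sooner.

As given, the longest chain is PCR→Assay→Image→Stain = 7+9+6+8 = 30, so the finish is 30 hours.
Image is on the critical path; changing it to 10 makes that path 34 hours.
The critical path is still PCR→Assay→Image→Stain; finish is now 34 hours.
Change in finish: 34 − 30 = +4 hours.

4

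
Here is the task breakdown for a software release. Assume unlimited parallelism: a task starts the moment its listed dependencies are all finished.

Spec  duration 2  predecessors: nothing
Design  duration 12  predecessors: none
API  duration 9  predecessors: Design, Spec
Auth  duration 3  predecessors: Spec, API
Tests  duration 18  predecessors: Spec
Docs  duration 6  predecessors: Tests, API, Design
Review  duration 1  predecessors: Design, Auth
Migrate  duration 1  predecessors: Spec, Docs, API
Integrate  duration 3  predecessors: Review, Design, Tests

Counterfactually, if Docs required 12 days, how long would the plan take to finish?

The binding path is Design→API→Docs→Migrate = 12+9+6+1 = 28; finish at 28 days.
Docs is on the critical path; changing it to 12 makes that path 34 days.
That remains the longest chain; total 34 days.

34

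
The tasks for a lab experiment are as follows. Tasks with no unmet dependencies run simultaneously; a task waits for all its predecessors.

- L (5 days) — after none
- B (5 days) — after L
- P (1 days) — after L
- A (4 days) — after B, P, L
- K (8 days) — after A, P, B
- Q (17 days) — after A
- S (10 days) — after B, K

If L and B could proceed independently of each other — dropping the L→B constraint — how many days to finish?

28

Before: longest chain L→B→A→K→S = 5+5+4+8+10 = 32, finish 32.
Without L→B, B's earliest start moves from 5 to 0.
After: L→P→A→K→S = 5+1+4+8+10 = 28 → 28 days.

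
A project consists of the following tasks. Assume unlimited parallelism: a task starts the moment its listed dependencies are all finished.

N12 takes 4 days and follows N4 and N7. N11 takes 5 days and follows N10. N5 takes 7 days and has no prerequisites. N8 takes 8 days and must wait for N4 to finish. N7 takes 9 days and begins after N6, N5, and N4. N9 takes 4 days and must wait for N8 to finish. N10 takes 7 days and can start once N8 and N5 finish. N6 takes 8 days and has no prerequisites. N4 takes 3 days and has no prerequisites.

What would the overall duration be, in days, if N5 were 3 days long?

23

As given, the longest chain is N4→N8→N10→N11 = 3+8+7+5 = 23, so the finish is 23 days.
The longest path through N5 is only 20 days, so N5 has float 3.
No other chain overtakes it, so the finish is 23 days.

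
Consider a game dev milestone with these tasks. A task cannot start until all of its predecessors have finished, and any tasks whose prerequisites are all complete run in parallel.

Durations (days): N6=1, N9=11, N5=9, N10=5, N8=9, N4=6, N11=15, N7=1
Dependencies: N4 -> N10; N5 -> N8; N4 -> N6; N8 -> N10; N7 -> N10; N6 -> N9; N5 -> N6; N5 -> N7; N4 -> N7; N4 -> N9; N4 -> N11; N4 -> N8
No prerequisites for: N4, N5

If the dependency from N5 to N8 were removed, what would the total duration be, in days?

21

Before: longest chain N5→N8→N10 = 9+9+5 = 23, finish 23.
Without N5→N8, N8's earliest start moves from 9 to 6.
After: N4→N11 = 6+15 = 21 → 21 days.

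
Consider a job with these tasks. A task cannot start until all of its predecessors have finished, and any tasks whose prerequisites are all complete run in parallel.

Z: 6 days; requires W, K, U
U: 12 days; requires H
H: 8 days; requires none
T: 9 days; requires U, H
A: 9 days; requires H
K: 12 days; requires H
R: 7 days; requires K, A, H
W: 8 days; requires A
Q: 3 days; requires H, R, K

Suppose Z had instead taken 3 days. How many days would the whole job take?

30

As given, the longest chain is H→A→W→Z = 8+9+8+6 = 31, so the finish is 31 days.
Z lies on that path, so at 3 days the path becomes 28 days.
New critical path: H→K→R→Q = 8+12+7+3 = 30 ⇒ 30 days.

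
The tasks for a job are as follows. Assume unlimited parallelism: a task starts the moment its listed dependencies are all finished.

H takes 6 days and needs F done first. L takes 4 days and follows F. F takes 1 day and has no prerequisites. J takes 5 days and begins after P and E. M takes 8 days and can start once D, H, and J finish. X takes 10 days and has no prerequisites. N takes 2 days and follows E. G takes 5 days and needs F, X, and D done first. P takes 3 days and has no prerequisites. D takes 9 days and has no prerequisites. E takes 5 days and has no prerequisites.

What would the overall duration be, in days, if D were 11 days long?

19

As given, the longest chain is E→J→M = 5+5+8 = 18, so the finish is 18 days.
D has 1 day of float (longest path through it is 17).
New critical path: D→M = 11+8 = 19 ⇒ 19 days.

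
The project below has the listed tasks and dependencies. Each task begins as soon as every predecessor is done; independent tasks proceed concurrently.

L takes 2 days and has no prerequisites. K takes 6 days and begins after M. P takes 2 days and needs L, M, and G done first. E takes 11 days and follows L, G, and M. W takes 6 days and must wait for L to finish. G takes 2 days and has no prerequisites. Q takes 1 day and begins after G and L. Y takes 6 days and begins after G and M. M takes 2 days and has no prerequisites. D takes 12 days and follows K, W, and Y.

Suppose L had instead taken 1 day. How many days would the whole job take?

20

Critical path before the change: L→W→D = 2+6+12 = 20 giving 20 days.
L lies on that path, so at 1 day the path becomes 19 days.
Now G→Y→D = 2+6+12 = 20 is longest, so the finish becomes 20 days.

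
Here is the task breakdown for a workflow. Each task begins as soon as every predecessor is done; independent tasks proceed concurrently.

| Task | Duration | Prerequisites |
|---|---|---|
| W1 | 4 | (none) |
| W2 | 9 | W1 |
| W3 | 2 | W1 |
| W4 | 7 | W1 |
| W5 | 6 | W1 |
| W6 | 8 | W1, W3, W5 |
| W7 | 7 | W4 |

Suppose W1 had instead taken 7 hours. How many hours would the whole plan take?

Baseline: W1→W4→W7 = 4+7+7 = 18 → 18 hours.
W1 lies on that path, so at 7 hours the path becomes 21 hours.
No other chain overtakes it, so the finish is 21 hours.

21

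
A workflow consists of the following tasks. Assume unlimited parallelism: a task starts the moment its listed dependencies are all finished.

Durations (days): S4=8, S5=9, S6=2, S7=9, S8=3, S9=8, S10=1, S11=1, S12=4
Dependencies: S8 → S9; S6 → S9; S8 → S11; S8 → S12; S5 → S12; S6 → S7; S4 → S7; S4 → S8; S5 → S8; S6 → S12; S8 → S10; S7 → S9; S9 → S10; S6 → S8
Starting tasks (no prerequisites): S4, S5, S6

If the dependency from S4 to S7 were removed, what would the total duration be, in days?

Before: longest chain S4→S7→S9→S10 = 8+9+8+1 = 26, finish 26.
Without S4→S7, S7's earliest start moves from 8 to 2.
New critical path: S5→S8→S9→S10 = 9+3+8+1 = 21 ⇒ 21 days.

21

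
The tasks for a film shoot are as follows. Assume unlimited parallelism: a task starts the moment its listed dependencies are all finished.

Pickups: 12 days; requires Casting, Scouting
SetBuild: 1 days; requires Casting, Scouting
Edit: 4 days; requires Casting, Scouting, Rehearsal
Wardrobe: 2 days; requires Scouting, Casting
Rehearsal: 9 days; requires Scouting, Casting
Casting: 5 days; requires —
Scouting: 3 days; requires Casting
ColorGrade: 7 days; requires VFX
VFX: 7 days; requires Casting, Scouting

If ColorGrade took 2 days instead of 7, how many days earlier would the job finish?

1

Critical path before the change: Casting→Scouting→VFX→ColorGrade = 5+3+7+7 = 22 giving 22 days.
ColorGrade is on the critical path; changing it to 2 makes that path 17 days.
Now Casting→Scouting→Rehearsal→Edit = 5+3+9+4 = 21 is longest, so the finish becomes 21 days.
Change in finish: 21 − 22 = -1 days.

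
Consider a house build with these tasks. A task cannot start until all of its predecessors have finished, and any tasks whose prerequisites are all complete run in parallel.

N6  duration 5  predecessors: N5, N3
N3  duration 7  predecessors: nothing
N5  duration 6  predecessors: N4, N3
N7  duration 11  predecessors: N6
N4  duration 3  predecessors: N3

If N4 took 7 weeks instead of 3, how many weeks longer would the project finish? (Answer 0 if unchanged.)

4

Baseline: N3→N4→N5→N6→N7 = 7+3+6+5+11 = 32 → 32 weeks.
N4 is on the critical path; changing it to 7 makes that path 36 weeks.
That remains the longest chain; total 36 weeks.
Change in finish: 36 − 32 = +4 weeks.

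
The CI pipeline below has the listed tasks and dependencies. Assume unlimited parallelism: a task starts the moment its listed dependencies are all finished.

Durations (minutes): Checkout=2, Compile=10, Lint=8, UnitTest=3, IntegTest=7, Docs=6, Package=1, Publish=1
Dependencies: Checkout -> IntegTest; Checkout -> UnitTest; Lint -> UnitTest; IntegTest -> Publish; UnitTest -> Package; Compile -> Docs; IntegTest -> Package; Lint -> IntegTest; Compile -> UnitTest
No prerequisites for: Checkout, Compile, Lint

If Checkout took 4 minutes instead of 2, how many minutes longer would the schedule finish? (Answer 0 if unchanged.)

As given, the longest chain is Compile→Docs = 10+6 = 16, so the finish is 16 minutes.
The longest path through Checkout is only 10 minutes, so Checkout has float 6.
The critical path is still Compile→Docs; finish is now 16 minutes.
Change in finish: 16 − 16 = +0 minutes.

0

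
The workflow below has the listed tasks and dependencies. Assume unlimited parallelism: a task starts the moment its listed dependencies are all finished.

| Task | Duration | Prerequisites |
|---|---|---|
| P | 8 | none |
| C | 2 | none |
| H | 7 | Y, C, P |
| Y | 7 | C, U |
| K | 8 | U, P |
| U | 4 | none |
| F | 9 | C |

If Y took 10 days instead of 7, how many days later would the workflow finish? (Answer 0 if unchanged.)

Critical path before the change: U→Y→H = 4+7+7 = 18 giving 18 days.
Y lies on that path, so at 10 days the path becomes 21 days.
The critical path is still U→Y→H; finish is now 21 days.
Change in finish: 21 − 18 = +3 days.

3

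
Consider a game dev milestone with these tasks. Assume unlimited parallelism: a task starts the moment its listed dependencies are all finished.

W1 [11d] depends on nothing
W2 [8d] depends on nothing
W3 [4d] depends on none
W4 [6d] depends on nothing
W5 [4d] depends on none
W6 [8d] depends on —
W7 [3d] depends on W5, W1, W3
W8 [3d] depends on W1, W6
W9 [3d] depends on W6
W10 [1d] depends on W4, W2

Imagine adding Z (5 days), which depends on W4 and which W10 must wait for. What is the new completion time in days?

Originally the project takes 14 days.
With Z inserted, W10 now waits for max(W4, W2, Z).
New critical path: W1→W7 = 11+3 = 14 ⇒ 14 days.

14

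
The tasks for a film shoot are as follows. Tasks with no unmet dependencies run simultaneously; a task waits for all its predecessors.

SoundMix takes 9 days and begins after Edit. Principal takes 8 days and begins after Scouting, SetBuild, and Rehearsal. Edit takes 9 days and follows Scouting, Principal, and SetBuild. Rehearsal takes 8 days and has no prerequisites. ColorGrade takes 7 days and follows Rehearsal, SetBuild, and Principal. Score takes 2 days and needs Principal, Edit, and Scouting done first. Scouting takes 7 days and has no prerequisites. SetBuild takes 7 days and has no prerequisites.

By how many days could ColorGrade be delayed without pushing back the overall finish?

Rehearsal→Principal→Edit→SoundMix = 8+8+9+9 = 34 sets the makespan at 34 days.
The longest chain containing ColorGrade totals 23 days.
Slack of ColorGrade = 27 − 16 = 11 days.

11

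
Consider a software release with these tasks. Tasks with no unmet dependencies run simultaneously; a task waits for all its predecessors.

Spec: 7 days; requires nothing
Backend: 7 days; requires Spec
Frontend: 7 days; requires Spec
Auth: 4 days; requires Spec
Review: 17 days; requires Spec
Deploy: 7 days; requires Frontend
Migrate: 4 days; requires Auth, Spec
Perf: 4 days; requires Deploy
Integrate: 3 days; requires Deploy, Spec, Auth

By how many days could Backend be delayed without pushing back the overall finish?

11

The longest chain is Spec→Frontend→Deploy→Perf = 7+7+7+4 = 25; overall finish 25 days.
Backend finishes as early as 14 and must finish by 25.
Float = 25 − 14 = 11.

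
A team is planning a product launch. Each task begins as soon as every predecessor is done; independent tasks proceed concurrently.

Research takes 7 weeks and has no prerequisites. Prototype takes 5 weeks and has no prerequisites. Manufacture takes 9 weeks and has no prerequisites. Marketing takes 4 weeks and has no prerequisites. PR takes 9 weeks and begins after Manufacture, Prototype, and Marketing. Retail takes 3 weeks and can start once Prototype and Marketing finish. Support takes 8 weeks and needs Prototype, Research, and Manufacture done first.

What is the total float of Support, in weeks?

Manufacture→PR = 9+9 = 18 sets the makespan at 18 weeks.
Longest path through Support: 17 weeks (earliest finish 17, latest finish 18).
So Support can slip 18 − 17 = 1 week.

1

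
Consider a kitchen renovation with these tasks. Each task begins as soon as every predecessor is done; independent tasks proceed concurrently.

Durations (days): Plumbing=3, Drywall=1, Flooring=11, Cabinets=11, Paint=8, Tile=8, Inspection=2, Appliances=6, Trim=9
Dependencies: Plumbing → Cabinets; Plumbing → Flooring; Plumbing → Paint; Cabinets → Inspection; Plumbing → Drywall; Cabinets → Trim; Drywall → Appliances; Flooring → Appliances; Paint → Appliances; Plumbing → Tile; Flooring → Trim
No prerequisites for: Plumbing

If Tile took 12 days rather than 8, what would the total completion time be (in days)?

As given, the longest chain is Plumbing→Flooring→Trim = 3+11+9 = 23, so the finish is 23 days.
Tile has 12 days of float (longest path through it is 11).
The critical path is still Plumbing→Flooring→Trim; finish is now 23 days.

23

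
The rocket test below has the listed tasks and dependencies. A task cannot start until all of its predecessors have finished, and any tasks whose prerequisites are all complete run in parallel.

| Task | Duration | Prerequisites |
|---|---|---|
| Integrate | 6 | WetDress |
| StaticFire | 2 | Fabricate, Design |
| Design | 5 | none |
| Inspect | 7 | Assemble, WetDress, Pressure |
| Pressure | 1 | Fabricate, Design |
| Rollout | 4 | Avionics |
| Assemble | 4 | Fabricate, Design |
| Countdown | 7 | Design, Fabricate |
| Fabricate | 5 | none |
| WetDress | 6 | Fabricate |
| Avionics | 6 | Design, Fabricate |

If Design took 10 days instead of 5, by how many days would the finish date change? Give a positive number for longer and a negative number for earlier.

The binding path is Fabricate→WetDress→Inspect = 5+6+7 = 18; finish at 18 days.
Design is off the critical path — its longest chain is 16 days, giving 2 of slack.
The binding chain switches to Design→Assemble→Inspect = 10+4+7 = 21; finish 21 days.
Change in finish: 21 − 18 = +3 days.

3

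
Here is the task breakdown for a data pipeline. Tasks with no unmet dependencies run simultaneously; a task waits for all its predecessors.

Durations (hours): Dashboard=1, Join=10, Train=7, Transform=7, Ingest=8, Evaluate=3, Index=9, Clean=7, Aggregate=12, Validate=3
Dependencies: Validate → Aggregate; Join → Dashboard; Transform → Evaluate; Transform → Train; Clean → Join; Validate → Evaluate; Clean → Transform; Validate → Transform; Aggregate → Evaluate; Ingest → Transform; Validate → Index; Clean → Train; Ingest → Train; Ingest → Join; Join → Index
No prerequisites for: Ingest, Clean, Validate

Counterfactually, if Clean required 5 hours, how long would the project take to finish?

27

Critical path before the change: Ingest→Join→Index = 8+10+9 = 27 giving 27 hours.
The longest path through Clean is only 26 hours, so Clean has float 1.
The critical path is still Ingest→Join→Index; finish is now 27 hours.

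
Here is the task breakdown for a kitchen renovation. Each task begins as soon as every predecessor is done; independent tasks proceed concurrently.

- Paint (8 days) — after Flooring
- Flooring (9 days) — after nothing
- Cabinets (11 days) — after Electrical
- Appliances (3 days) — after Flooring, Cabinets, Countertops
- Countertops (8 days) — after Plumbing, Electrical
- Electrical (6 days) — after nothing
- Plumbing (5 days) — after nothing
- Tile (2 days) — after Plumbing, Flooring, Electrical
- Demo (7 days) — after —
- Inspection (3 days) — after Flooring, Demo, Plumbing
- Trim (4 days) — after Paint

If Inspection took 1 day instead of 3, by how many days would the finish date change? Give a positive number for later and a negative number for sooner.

As given, the longest chain is Flooring→Paint→Trim = 9+8+4 = 21, so the finish is 21 days.
Inspection has 9 days of float (longest path through it is 12).
That remains the longest chain; total 21 days.
Change in finish: 21 − 21 = +0 days.

0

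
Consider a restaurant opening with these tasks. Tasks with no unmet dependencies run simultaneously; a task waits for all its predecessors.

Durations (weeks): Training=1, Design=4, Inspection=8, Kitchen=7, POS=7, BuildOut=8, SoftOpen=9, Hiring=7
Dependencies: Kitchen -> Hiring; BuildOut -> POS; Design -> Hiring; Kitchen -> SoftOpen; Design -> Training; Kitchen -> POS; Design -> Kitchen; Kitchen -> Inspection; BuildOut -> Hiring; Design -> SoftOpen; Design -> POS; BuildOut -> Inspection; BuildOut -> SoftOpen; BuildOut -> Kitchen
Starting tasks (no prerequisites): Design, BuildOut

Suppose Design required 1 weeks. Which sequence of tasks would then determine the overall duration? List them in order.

BuildOut, Kitchen, SoftOpen

Actual critical path: BuildOut→Kitchen→SoftOpen = 8+7+9 = 24 ⇒ 24 weeks.
Design is off the critical path — its longest chain is 20 weeks, giving 4 of slack.
The critical path is still BuildOut→Kitchen→SoftOpen; finish is now 24 weeks.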